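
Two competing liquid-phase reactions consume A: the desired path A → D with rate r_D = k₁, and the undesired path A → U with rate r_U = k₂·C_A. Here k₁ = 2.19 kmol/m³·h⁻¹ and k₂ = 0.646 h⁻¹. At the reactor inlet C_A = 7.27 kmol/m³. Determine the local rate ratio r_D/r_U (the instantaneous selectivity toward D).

0.466

S_{D/U} = r_D/r_U = (k₁)/(k₂·C_A) = (k₁/k₂)·C_A⁻¹.
= (2.19) / (0.646×7.270) = 2.190/4.696 = 0.466.
The undesired path is higher order in A, so low C_A (CSTR or dilute feed) favours D.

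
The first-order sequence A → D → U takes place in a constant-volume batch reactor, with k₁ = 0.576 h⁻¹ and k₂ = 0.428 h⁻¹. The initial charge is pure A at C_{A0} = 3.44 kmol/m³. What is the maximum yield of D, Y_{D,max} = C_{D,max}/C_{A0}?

0.424

For a first-order series the maximum intermediate yield is C_{D,max}/C_{A0} = (k₁/k₂)^[k₂/(k₂−k₁)].
= (0.576/0.428)^(0.428/(0.428−0.576)) = (1.346)^(-2.892) = 0.4237.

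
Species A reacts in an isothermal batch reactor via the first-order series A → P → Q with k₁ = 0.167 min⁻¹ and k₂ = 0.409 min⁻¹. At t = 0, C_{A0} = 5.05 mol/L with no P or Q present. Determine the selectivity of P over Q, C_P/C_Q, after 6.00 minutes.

For first-order series with pure A initially, C_P(t) = k₁C_{A0}/(k₂−k₁)·(e^(−k₁t) − e^(−k₂t)).
e^(−k₁t) = e^(−0.167×6.00) = e^(−1.002) = 0.3671; e^(−k₂t) = e^(−2.454) = 0.08595.
C_P = 0.167×5.05/(0.409−0.167) × (0.3671−0.08595) = 3.485×0.2812 = 0.9799 mol/L.
C_A = C_{A0}e^(−k₁t) = 1.854 mol/L, so C_Q = C_{A0}−C_A−C_P = 2.216 mol/L; C_P/C_Q = 0.442.

0.442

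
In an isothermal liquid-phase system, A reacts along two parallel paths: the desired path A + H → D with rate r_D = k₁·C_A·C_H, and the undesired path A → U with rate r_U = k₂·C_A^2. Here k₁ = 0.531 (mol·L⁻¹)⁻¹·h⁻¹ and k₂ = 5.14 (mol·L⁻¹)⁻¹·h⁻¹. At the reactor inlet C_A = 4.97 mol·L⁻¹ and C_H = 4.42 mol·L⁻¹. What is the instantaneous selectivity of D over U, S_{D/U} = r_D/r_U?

S_{D/U} = r_D/r_U = (k₁·C_A·C_H)/(k₂·C_A^2) = (k₁/k₂)·C_A⁻¹·C_H.
= (0.531×4.970×4.420) / (5.14×4.970^2) = 11.66/127.0 = 0.0919.
The undesired path is higher order in A, so low C_A (CSTR or dilute feed) favours D.

0.0919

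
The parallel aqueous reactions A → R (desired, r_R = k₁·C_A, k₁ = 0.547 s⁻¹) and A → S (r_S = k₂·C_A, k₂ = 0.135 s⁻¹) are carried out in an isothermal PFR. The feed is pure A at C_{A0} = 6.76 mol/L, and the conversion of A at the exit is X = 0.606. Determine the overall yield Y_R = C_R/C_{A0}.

0.486

C_A = C_{A0}(1−X) = 2.663 mol/L.
Both paths are first order in A, so the instantaneous fraction to R is constant: dC_R/d(−C_A) = k₁/(k₁+k₂) = 0.8021.
C_R = 0.8021·(C_{A0}−C_A) = 0.8021×4.097 = 3.29 mol/L.
Y_R = C_R/C_{A0} = 3.286/6.76 = 0.486.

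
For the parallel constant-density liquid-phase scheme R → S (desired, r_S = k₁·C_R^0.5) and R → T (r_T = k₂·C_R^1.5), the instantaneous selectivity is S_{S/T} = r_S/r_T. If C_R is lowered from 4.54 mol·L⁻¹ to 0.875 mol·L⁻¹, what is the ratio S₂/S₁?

S_{S/T} = (k₁/k₂)·C_R⁻¹, so S₂/S₁ = (C_{R,2}/C_{R,1})⁻¹.
= 4.54/0.875 = 5.19.

5.19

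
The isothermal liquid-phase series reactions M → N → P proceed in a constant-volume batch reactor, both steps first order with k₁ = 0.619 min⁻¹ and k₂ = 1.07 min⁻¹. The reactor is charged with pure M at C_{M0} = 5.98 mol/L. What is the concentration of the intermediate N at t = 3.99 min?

For first-order series with pure M initially, C_N(t) = k₁C_{M0}/(k₂−k₁)·(e^(−k₁t) − e^(−k₂t)).
e^(−k₁t) = e^(−0.619×3.99) = e^(−2.470) = 0.08460; e^(−k₂t) = e^(−4.269) = 0.01399.
C_N = 0.619×5.98/(1.07−0.619) × (0.08460−0.01399) = 8.208×0.07061 = 0.5795 mol/L.

0.580 mol/L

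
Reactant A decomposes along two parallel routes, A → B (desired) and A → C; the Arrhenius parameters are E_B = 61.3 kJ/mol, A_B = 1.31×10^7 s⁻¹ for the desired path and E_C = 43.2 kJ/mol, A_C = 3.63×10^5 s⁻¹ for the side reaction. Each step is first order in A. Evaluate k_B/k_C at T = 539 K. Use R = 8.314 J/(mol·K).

k_B/k_C = (A_B/A_C)·exp[−(E_B−E_C)/(RT)] = (A_B/A_C)·exp[(E_C−E_B)/(RT)].
(E_C−E_B)/(RT) = (43.2−61.3)×10³/(8.314×539) = -18100/4481 = -4.039.
k_B/k_C = (1.31×10^7/3.63×10^5)·exp(-4.039) = 36.09 × 0.01761 = 0.636.
Since E_B > E_C, raising the temperature improves selectivity toward B.

0.636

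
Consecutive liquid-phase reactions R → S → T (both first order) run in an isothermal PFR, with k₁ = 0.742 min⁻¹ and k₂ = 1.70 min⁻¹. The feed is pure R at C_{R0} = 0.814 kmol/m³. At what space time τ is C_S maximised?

The intermediate peaks when r₁ = r₂, i.e. k₁e^(−k₁τ) = k₂e^(−k₂τ), giving τ_opt = ln(k₂/k₁)/(k₂−k₁).
= ln(1.70/0.742)/(1.70−0.742) = ln(2.291)/0.9580 = 0.8290/0.9580 = 0.865 min.

0.865 min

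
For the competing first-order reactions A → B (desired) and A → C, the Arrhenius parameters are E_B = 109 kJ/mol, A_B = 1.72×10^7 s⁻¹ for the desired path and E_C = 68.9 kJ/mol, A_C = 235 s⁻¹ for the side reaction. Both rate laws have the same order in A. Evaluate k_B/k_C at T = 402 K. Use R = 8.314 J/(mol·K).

0.451

Since both paths have the same order in A, the concentration cancels and S_{B/C} = k_B/k_C = (A_B/A_C)·exp[(E_C−E_B)/(RT)].
(E_C−E_B)/(RT) = (68.9−109)×10³/(8.314×402) = -40100/3342 = -12.00.
k_B/k_C = (1.72×10^7/235)·exp(-12.00) = 73191 × 6.157×10^-6 = 0.451.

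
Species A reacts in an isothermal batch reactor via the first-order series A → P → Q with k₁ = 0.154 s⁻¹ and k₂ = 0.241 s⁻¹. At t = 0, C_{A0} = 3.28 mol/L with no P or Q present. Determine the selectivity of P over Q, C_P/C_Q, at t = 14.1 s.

0.192

Solving the coupled first-order balances gives C_P(t) = [k₁/(k₂−k₁)]·C_{A0}·(e^(−k₁t) − e^(−k₂t)).
e^(−k₁t) = e^(−0.154×14.1) = e^(−2.171) = 0.1140; e^(−k₂t) = e^(−3.398) = 0.03344.
C_P = 0.154×3.28/(0.241−0.154) × (0.1140−0.03344) = 5.806×0.08058 = 0.4679 mol/L.
C_A = C_{A0}e^(−k₁t) = 0.3740 mol/L, so C_Q = C_{A0}−C_A−C_P = 2.438 mol/L; C_P/C_Q = 0.192.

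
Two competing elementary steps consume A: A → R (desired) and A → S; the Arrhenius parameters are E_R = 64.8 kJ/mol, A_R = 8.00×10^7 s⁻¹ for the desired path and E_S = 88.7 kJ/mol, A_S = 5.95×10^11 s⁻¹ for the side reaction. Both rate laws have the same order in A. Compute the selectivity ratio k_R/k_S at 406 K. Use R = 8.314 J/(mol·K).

0.160

Since both paths have the same order in A, the concentration cancels and S_{R/S} = k_R/k_S = (A_R/A_S)·exp[(E_S−E_R)/(RT)].
(E_S−E_R)/(RT) = (88.7−64.8)×10³/(8.314×406) = 23900/3375 = 7.080.
k_R/k_S = (8.00×10^7/5.95×10^11)·exp(7.080) = 1.345×10^-4 × 1189 = 0.160.
Since E_R < E_S, lowering the temperature improves selectivity toward R.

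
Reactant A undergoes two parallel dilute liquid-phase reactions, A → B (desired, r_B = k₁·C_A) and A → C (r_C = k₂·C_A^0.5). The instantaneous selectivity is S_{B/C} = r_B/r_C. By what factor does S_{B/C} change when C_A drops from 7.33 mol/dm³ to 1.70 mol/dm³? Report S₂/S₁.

S_{B/C} = (k₁/k₂)·C_A^0.5, so S₂/S₁ = (C_{A,2}/C_{A,1})^0.5.
= (1.70/7.33)^0.5 = (0.2319)^0.5 = 0.482.

0.482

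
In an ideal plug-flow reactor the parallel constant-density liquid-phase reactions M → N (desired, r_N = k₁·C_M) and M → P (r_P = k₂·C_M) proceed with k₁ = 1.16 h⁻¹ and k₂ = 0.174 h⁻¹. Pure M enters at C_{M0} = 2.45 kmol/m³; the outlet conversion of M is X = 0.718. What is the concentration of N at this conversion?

C_M = C_{M0}(1−X) = 0.6909 kmol/m³.
Both paths are first order in M, so the instantaneous fraction to N is constant: dC_N/d(−C_M) = k₁/(k₁+k₂) = 0.8696.
C_N = 0.8696·(C_{M0}−C_M) = 0.8696×1.759 = 1.53 kmol/m³.

1.53 kmol/m³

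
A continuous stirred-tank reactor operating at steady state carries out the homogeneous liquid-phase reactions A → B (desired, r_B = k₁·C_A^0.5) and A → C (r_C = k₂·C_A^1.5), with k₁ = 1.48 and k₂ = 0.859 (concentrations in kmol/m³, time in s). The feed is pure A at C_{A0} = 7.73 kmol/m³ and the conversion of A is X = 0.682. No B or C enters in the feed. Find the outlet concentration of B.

2.17 kmol/m³

Exit C_A = C_{A0}(1−X) = 7.73×0.318 = 2.458 kmol/m³.
Rates in a CSTR are evaluated at the outlet concentration: r_B = 1.48×2.458^0.5 = 2.320, r_C = 0.859×2.458^1.5 = 3.311.
Fraction of consumed A going to B: r_B/(r_B+r_C) = 0.4121.
C_B = 0.4121·C_{A0}·X = 0.4121×7.73×0.682 = 2.17 kmol/m³.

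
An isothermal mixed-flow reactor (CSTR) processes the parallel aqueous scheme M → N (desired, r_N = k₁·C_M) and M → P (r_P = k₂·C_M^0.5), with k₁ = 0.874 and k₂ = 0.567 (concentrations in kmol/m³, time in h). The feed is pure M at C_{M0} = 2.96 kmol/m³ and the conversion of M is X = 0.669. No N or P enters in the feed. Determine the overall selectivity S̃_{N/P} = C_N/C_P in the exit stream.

Exit C_M = C_{M0}(1−X) = 2.96×0.331 = 0.9798 kmol/m³.
A CSTR operates uniformly at the exit composition, giving r_N = 0.8563 and r_P = 0.5612 (each k·C_M^n at C_M = 0.9798).
Overall selectivity = C_N/C_P = r_Nτ/(r_Pτ) = r_N/r_P = 1.53.

1.53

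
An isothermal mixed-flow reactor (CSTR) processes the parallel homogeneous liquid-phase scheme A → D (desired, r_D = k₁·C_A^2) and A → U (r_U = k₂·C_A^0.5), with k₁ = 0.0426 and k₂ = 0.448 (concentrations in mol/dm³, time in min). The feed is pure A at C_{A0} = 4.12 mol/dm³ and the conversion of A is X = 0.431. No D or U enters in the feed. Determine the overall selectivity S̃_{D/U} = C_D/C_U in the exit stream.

0.341

Exit C_A = C_{A0}(1−X) = 4.12×0.569 = 2.344 mol/dm³.
Rates in a CSTR are evaluated at the outlet concentration: r_D = 0.0426×2.344^2 = 0.2341, r_U = 0.448×2.344^0.5 = 0.6859.
Overall selectivity = C_D/C_U = r_Dτ/(r_Uτ) = r_D/r_U = 0.341.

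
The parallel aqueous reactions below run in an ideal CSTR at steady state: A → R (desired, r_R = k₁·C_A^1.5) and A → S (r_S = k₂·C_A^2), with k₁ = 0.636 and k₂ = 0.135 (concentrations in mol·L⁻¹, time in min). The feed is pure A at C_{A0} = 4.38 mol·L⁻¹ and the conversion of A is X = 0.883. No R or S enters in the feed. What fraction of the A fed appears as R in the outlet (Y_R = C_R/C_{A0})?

Exit C_A = C_{A0}(1−X) = 4.38×0.117 = 0.5125 mol·L⁻¹.
In a CSTR the entire volume is at exit conditions, so r_R = 0.636×0.5125^1.5 = 0.2333 and r_S = 0.135×0.5125^2 = 0.03545.
Fraction of consumed A going to R: r_R/(r_R+r_S) = 0.8681.
C_R = 0.8681·C_{A0}·X = 0.8681×4.38×0.883 = 3.36 mol·L⁻¹; Y_R = C_R/C_{A0} = 0.767.

0.767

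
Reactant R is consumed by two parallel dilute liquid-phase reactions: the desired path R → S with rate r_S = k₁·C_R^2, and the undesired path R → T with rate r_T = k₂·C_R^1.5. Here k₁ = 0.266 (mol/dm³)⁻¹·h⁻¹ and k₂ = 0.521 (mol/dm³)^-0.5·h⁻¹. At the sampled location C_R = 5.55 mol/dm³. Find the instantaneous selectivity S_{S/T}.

1.20

S_{S/T} = r_S/r_T = (k₁·C_R^2)/(k₂·C_R^1.5) = (k₁/k₂)·C_R^0.5.
= (0.266×5.550^2) / (0.521×5.550^1.5) = 8.193/6.812 = 1.20.
Since the desired path is higher order in R, keeping C_R high (PFR or concentrated feed) favours S.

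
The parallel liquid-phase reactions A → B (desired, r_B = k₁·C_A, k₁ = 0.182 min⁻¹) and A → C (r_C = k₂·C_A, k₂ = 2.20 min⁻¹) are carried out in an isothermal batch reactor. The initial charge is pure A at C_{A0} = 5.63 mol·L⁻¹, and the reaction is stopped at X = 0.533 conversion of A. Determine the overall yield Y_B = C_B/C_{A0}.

0.0407

C_A = C_{A0}(1−X) = 2.629 mol·L⁻¹.
Both paths are first order in A, so the instantaneous fraction to B is constant: dC_B/d(−C_A) = k₁/(k₁+k₂) = 0.07641.
C_B = 0.07641·(C_{A0}−C_A) = 0.07641×3.001 = 0.229 mol·L⁻¹.
Y_B = C_B/C_{A0} = 0.2293/5.63 = 0.0407.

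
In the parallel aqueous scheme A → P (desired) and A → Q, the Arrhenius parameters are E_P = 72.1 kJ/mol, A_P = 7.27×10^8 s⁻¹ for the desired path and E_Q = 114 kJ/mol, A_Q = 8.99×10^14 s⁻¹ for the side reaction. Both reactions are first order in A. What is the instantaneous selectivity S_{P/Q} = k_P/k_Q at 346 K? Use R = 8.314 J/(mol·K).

1.71

Since both paths have the same order in A, the concentration cancels and S_{P/Q} = k_P/k_Q = (A_P/A_Q)·exp[(E_Q−E_P)/(RT)].
(E_Q−E_P)/(RT) = (114−72.1)×10³/(8.314×346) = 41900/2877 = 14.57.
k_P/k_Q = (7.27×10^8/8.99×10^14)·exp(14.57) = 8.087×10^-7 × 2.117×10^6 = 1.71.
Since E_P < E_Q, lowering the temperature improves selectivity toward P.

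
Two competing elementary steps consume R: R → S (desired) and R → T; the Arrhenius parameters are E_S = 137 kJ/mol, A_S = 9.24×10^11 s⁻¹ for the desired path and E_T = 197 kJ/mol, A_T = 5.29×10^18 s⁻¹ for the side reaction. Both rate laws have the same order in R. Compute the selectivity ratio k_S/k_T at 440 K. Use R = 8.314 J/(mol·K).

With equal orders, S_{S/T} = k_S/k_T = (A_S/A_T)·exp[(E_T−E_S)/(RT)].
(E_T−E_S)/(RT) = (197−137)×10³/(8.314×440) = 60000/3658 = 16.40.
k_S/k_T = (9.24×10^11/5.29×10^18)·exp(16.40) = 1.747×10^-7 × 1.328×10^7 = 2.32.
Since E_S < E_T, lowering the temperature improves selectivity toward S.

2.32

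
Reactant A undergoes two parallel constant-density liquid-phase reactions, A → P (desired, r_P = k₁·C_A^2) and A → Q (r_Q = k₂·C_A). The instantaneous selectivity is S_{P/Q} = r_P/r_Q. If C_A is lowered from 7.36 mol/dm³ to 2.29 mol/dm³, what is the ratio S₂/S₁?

S_{P/Q} = (k₁/k₂)·C_A, so S₂/S₁ = (C_{A,2}/C_{A,1}).
= 2.29/7.36 = 0.311.
Selectivity toward P falls as C_A falls — high-concentration operation is favoured.

0.311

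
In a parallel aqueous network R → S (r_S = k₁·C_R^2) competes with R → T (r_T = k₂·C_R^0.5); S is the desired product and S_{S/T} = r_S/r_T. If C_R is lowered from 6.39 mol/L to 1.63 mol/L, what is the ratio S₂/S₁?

0.129

S_{S/T} = (k₁/k₂)·C_R^1.5, so S₂/S₁ = (C_{R,2}/C_{R,1})^1.5.
= (1.63/6.39)^1.5 = (0.2551)^1.5 = 0.129.
Selectivity toward S falls as C_R falls — high-concentration operation is favoured.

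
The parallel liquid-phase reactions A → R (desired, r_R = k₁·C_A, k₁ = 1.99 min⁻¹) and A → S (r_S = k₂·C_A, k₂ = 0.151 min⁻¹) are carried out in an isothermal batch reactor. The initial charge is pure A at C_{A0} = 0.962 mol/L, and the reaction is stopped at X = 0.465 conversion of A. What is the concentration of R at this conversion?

0.416 mol/L

C_A = C_{A0}(1−X) = 0.5147 mol/L.
Both paths are first order in A, so the instantaneous fraction to R is constant: dC_R/d(−C_A) = k₁/(k₁+k₂) = 0.9295.
C_R = 0.9295·(C_{A0}−C_A) = 0.9295×0.4473 = 0.416 mol/L.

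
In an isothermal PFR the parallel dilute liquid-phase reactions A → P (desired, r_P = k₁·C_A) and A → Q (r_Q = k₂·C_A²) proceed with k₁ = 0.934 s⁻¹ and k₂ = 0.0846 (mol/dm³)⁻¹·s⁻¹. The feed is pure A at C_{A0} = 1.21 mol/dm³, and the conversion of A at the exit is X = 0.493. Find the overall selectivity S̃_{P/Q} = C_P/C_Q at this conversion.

C_A = C_{A0}(1−X) = 0.6135 mol/dm³.
Along a PFR/batch, dC_P/dC_A = −r_P/(r_P+r_Q) = −k₁/(k₁+k₂·C_A).
Integrating from C_{A0} to C_A: C_P = (0.934/0.0846)·ln[(0.934+0.0846·1.21)/(0.934+0.0846·0.613)] = 11.04·ln(1.036/0.9859) = 0.5511 mol/dm³.
C_Q = (C_{A0}−C_A)−C_P = 0.04539 mol/dm³; S̃_{P/Q} = 0.5511/0.04539 = 12.1.

12.1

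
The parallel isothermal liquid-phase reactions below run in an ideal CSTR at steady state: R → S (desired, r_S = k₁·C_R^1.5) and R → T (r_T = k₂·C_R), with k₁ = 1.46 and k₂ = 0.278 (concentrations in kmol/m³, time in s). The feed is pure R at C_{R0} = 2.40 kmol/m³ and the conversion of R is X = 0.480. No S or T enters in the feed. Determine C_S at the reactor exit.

0.984 kmol/m³

Exit C_R = C_{R0}(1−X) = 2.40×0.520 = 1.248 kmol/m³.
A CSTR operates uniformly at the exit composition, giving r_S = 2.036 and r_T = 0.3469 (each k·C_R^n at C_R = 1.248).
Fraction of consumed R going to S: r_S/(r_S+r_T) = 0.8544.
C_S = 0.8544·C_{R0}·X = 0.8544×2.40×0.480 = 0.984 kmol/m³.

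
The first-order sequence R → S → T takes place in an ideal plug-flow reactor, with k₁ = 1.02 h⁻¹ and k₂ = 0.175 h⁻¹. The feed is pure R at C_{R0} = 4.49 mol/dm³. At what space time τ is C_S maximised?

2.09 h

The intermediate peaks when r₁ = r₂, i.e. k₁e^(−k₁τ) = k₂e^(−k₂τ), giving τ_opt = ln(k₂/k₁)/(k₂−k₁).
= ln(0.175/1.02)/(0.175−1.02) = ln(0.1716)/-0.8450 = -1.763/-0.8450 = 2.09 h.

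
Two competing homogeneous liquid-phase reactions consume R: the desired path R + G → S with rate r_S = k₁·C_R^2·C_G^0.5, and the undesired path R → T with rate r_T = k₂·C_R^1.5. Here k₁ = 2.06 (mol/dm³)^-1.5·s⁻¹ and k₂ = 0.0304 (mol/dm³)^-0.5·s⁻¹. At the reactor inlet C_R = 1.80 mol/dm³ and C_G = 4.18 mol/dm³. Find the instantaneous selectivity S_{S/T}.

186

S_{S/T} = r_S/r_T = (k₁·C_R^2·C_G^0.5)/(k₂·C_R^1.5) = (k₁/k₂)·C_R^0.5·C_G^0.5.
= (2.06×1.800^2×4.180^0.5) / (0.0304×1.800^1.5) = 13.65/0.07341 = 186.
Since the desired path is higher order in R, keeping C_R high (PFR or concentrated feed) favours S.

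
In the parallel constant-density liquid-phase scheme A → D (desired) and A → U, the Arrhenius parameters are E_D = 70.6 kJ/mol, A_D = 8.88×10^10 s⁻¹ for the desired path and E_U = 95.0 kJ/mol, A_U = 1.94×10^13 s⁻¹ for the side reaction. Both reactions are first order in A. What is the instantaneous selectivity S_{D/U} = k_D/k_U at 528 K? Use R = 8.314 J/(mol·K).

1.19

With equal orders, S_{D/U} = k_D/k_U = (A_D/A_U)·exp[(E_U−E_D)/(RT)].
(E_U−E_D)/(RT) = (95.0−70.6)×10³/(8.314×528) = 24400/4390 = 5.558.
k_D/k_U = (8.88×10^10/1.94×10^13)·exp(5.558) = 0.004577 × 259.4 = 1.19.
Since E_D < E_U, lowering the temperature improves selectivity toward D.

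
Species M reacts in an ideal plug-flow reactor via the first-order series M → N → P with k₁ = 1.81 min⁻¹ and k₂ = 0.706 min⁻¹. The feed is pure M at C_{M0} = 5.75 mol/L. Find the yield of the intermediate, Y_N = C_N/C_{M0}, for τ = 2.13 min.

For first-order series with pure M initially, C_N(τ) = k₁C_{M0}/(k₂−k₁)·(e^(−k₁τ) − e^(−k₂τ)).
e^(−k₁τ) = e^(−1.81×2.13) = e^(−3.855) = 0.02117; e^(−k₂τ) = e^(−1.504) = 0.2223.
C_N = 1.81×5.75/(0.706−1.81) × (0.02117−0.2223) = (-9.427)×(-0.2011) = 1.896 mol/L.
Y_N = C_N/C_{M0} = 1.896/5.75 = 0.330.

0.330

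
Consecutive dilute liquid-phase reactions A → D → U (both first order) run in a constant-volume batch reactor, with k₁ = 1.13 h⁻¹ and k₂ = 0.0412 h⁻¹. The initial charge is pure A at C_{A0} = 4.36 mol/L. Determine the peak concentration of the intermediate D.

3.85 mol/L

For a first-order series the maximum intermediate yield is C_{D,max}/C_{A0} = (k₁/k₂)^[k₂/(k₂−k₁)].
= (1.13/0.0412)^(0.0412/(0.0412−1.13)) = (27.43)^(-0.03784) = 0.8822.
C_{D,max} = 0.8822×4.36 = 3.85 mol/L.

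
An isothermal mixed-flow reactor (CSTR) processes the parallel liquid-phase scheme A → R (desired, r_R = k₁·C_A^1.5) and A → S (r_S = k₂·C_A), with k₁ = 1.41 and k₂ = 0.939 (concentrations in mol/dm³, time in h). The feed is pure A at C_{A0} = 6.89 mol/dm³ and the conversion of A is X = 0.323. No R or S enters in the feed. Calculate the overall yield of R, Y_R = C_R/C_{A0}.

Exit C_A = C_{A0}(1−X) = 6.89×0.677 = 4.665 mol/dm³.
Rates in a CSTR are evaluated at the outlet concentration: r_R = 1.41×4.665^1.5 = 14.20, r_S = 0.939×4.665 = 4.380.
Fraction of consumed A going to R: r_R/(r_R+r_S) = 0.7643.
C_R = 0.7643·C_{A0}·X = 0.7643×6.89×0.323 = 1.70 mol/dm³; Y_R = C_R/C_{A0} = 0.247.

0.247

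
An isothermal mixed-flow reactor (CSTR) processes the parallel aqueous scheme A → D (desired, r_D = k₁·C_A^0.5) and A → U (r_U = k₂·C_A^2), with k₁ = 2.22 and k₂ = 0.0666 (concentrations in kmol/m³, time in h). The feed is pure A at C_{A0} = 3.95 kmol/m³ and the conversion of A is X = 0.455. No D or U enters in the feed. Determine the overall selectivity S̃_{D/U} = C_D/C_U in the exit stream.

Exit C_A = C_{A0}(1−X) = 3.95×0.545 = 2.153 kmol/m³.
Rates in a CSTR are evaluated at the outlet concentration: r_D = 2.22×2.153^0.5 = 3.257, r_U = 0.0666×2.153^2 = 0.3086.
Overall selectivity = C_D/C_U = r_Dτ/(r_Uτ) = r_D/r_U = 10.6.

10.6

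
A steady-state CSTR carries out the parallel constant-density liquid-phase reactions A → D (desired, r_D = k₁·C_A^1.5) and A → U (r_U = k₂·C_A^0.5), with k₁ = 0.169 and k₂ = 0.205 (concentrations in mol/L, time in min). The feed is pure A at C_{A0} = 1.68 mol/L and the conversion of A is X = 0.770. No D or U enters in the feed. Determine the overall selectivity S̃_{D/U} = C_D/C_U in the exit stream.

Exit C_A = C_{A0}(1−X) = 1.68×0.230 = 0.3864 mol/L.
Rates in a CSTR are evaluated at the outlet concentration: r_D = 0.169×0.3864^1.5 = 0.04059, r_U = 0.205×0.3864^0.5 = 0.1274.
Overall selectivity = C_D/C_U = r_Dτ/(r_Uτ) = r_D/r_U = 0.319.

0.319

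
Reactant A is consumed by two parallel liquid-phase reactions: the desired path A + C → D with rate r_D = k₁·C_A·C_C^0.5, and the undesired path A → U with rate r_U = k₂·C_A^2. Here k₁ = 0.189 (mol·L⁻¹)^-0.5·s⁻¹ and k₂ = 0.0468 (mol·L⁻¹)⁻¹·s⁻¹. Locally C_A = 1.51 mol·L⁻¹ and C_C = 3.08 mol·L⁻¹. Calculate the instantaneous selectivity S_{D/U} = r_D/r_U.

S_{D/U} = r_D/r_U = (k₁·C_A·C_C^0.5)/(k₂·C_A^2) = (k₁/k₂)·C_A⁻¹·C_C^0.5.
= (0.189×1.510×3.080^0.5) / (0.0468×1.510^2) = 0.5009/0.1067 = 4.69.

4.69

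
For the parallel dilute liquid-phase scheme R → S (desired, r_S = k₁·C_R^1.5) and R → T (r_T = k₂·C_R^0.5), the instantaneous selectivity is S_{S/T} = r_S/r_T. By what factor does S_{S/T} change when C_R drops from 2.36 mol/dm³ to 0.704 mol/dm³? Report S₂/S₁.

0.298

S_{S/T} = (k₁/k₂)·C_R, so S₂/S₁ = (C_{R,2}/C_{R,1}).
= 0.704/2.36 = 0.298.
Selectivity toward S falls as C_R falls — high-concentration operation is favoured.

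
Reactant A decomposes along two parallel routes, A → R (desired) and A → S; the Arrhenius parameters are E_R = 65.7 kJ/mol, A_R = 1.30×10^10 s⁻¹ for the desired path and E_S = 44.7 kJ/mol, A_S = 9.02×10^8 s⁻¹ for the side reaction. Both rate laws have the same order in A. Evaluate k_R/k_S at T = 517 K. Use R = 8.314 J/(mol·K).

Since both paths have the same order in A, the concentration cancels and S_{R/S} = k_R/k_S = (A_R/A_S)·exp[(E_S−E_R)/(RT)].
(E_S−E_R)/(RT) = (44.7−65.7)×10³/(8.314×517) = -21000/4298 = -4.886.
k_R/k_S = (1.30×10^10/9.02×10^8)·exp(-4.886) = 14.41 × 0.007555 = 0.109.
Since E_R > E_S, raising the temperature improves selectivity toward R.

0.109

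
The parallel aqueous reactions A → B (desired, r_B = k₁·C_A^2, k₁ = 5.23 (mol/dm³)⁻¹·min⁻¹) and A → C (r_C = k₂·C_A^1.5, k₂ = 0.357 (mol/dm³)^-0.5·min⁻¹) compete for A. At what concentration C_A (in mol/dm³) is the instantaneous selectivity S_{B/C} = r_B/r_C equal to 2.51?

S_{B/C} = (k₁/k₂)·C_A^0.5 ⇒ C_A = (S·k₂/k₁)^(2).
= (2.51×0.357/5.23)^(2) = (0.1713)^(2) = 0.0294 mol/dm³.

0.0294 mol/dm³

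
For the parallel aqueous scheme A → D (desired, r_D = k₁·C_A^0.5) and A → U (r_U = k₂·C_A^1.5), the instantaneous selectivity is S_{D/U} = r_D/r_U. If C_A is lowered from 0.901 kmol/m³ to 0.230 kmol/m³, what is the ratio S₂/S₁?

3.92

S_{D/U} = (k₁/k₂)·C_A⁻¹, so S₂/S₁ = (C_{A,2}/C_{A,1})⁻¹.
= 0.901/0.230 = 3.92.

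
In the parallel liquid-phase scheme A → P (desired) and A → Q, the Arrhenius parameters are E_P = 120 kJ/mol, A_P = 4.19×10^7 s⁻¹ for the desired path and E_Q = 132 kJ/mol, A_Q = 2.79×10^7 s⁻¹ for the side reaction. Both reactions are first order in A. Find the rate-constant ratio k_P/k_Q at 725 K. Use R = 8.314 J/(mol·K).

Since both paths have the same order in A, the concentration cancels and S_{P/Q} = k_P/k_Q = (A_P/A_Q)·exp[(E_Q−E_P)/(RT)].
(E_Q−E_P)/(RT) = (132−120)×10³/(8.314×725) = 12000/6028 = 1.991.
k_P/k_Q = (4.19×10^7/2.79×10^7)·exp(1.991) = 1.502 × 7.322 = 11.0.
Since E_P < E_Q, lowering the temperature improves selectivity toward P.

11.0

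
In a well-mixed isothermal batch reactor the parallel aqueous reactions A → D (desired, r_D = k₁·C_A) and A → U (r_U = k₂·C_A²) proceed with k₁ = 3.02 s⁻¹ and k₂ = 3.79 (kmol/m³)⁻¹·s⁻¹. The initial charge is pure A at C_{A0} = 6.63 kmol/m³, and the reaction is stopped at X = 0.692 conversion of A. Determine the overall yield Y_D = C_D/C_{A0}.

C_A = C_{A0}(1−X) = 2.042 kmol/m³.
Along a PFR/batch, dC_D/dC_A = −r_D/(r_D+r_U) = −k₁/(k₁+k₂·C_A).
Integrating from C_{A0} to C_A: C_D = (3.02/3.79)·ln[(3.02+3.79·6.63)/(3.02+3.79·2.04)] = 0.7968·ln(28.15/10.76) = 0.7663 kmol/m³.
Y_D = C_D/C_{A0} = 0.7663/6.63 = 0.116.

0.116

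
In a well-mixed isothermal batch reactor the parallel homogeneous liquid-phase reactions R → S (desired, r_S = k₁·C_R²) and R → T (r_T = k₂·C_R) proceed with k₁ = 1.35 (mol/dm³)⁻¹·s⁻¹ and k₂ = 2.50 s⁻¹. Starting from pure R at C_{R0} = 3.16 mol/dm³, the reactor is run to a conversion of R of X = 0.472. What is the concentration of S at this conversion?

0.837 mol/dm³

C_R = C_{R0}(1−X) = 1.668 mol/dm³.
Along a PFR/batch, dC_T/dC_R = −r_T/(r_S+r_T) = −k₂/(k₂+k₁·C_R).
Integrating from C_{R0} to C_R: C_T = (2.50/1.35)·ln[(2.50+1.35·3.16)/(2.50+1.35·1.67)] = 1.852·ln(6.766/4.752) = 0.6542 mol/dm³.
Then C_S = (C_{R0}−C_R) − C_T = 1.492 − 0.6542 = 0.8374 mol/dm³.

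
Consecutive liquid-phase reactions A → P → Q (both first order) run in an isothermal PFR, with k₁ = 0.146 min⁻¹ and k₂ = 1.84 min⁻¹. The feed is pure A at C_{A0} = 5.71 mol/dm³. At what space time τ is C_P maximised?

1.50 min

The intermediate peaks when r₁ = r₂, i.e. k₁e^(−k₁τ) = k₂e^(−k₂τ), giving τ_opt = ln(k₂/k₁)/(k₂−k₁).
= ln(1.84/0.146)/(1.84−0.146) = ln(12.60)/1.694 = 2.534/1.694 = 1.50 min.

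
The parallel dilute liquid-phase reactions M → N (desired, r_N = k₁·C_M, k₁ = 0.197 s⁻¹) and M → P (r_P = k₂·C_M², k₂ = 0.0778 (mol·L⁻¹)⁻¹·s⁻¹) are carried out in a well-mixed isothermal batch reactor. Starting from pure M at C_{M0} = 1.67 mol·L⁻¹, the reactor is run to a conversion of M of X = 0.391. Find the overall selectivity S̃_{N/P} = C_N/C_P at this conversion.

1.90

C_M = C_{M0}(1−X) = 1.017 mol·L⁻¹.
Along a PFR/batch, dC_N/dC_M = −r_N/(r_N+r_P) = −k₁/(k₁+k₂·C_M).
Integrating from C_{M0} to C_M: C_N = (0.197/0.0778)·ln[(0.197+0.0778·1.67)/(0.197+0.0778·1.02)] = 2.532·ln(0.3269/0.2761) = 0.4276 mol·L⁻¹.
C_P = (C_{M0}−C_M)−C_N = 0.2253 mol·L⁻¹; S̃_{N/P} = 0.4276/0.2253 = 1.90.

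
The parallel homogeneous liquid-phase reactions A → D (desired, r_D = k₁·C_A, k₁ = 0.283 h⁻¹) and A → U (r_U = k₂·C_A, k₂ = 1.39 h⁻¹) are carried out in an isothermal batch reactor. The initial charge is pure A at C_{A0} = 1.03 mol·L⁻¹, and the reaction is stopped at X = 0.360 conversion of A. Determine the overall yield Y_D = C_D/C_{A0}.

C_A = C_{A0}(1−X) = 0.6592 mol·L⁻¹.
Both paths are first order in A, so the instantaneous fraction to D is constant: dC_D/d(−C_A) = k₁/(k₁+k₂) = 0.1692.
C_D = 0.1692·(C_{A0}−C_A) = 0.1692×0.3708 = 0.0627 mol·L⁻¹.
Y_D = C_D/C_{A0} = 0.06272/1.03 = 0.0609.

0.0609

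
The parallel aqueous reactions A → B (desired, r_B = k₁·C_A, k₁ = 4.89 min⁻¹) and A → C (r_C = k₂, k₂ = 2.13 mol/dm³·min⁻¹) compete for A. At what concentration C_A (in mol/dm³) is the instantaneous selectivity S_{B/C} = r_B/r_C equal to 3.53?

S_{B/C} = (k₁/k₂)·C_A ⇒ C_A = S·k₂/k₁.
= 3.53×2.13/4.89 = 1.54 mol/dm³.

1.54 mol/dm³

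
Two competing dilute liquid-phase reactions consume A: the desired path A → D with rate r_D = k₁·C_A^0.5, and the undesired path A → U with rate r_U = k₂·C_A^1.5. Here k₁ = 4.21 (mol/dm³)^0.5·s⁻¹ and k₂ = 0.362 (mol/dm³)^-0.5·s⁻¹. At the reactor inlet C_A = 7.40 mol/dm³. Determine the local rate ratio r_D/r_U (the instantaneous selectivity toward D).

1.57

S_{D/U} = r_D/r_U = (k₁·C_A^0.5)/(k₂·C_A^1.5) = (k₁/k₂)·C_A⁻¹.
= (4.21×7.400^0.5) / (0.362×7.400^1.5) = 11.45/7.287 = 1.57.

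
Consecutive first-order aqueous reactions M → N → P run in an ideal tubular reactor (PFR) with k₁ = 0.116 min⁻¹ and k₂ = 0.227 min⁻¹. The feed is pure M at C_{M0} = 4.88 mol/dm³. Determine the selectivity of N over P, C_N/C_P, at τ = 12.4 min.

The intermediate concentration in a first-order A→B→C sequence is C_N = k₁C_{M0}(e^(−k₁τ) − e^(−k₂τ))/(k₂−k₁).
e^(−k₁τ) = e^(−0.116×12.4) = e^(−1.438) = 0.2373; e^(−k₂τ) = e^(−2.815) = 0.05992.
C_N = 0.116×4.88/(0.227−0.116) × (0.2373−0.05992) = 5.100×0.1774 = 0.9047 mol/dm³.
C_M = C_{M0}e^(−k₁τ) = 1.158 mol/dm³, so C_P = C_{M0}−C_M−C_N = 2.817 mol/dm³; C_N/C_P = 0.321.

0.321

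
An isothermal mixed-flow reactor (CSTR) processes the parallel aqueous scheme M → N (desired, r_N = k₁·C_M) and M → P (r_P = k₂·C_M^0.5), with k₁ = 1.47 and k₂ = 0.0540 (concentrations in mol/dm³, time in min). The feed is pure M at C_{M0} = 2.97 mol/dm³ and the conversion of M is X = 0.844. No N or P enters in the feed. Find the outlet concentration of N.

Exit C_M = C_{M0}(1−X) = 2.97×0.156 = 0.4633 mol/dm³.
In a CSTR the entire volume is at exit conditions, so r_N = 1.47×0.4633 = 0.6811 and r_P = 0.0540×0.4633^0.5 = 0.03676.
Fraction of consumed M going to N: r_N/(r_N+r_P) = 0.9488.
C_N = 0.9488·C_{M0}·X = 0.9488×2.97×0.844 = 2.38 mol/dm³.

2.38 mol/dm³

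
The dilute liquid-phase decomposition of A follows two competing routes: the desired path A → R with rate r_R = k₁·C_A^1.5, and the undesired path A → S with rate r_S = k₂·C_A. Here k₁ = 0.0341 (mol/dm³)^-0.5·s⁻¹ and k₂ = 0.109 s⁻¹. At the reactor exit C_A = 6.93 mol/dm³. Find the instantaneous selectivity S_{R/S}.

0.824

S_{R/S} = r_R/r_S = (k₁·C_A^1.5)/(k₂·C_A) = (k₁/k₂)·C_A^0.5.
= (0.0341×6.930^1.5) / (0.109×6.930) = 0.6221/0.7554 = 0.824.
Since the desired path is higher order in A, keeping C_A high (PFR or concentrated feed) favours R.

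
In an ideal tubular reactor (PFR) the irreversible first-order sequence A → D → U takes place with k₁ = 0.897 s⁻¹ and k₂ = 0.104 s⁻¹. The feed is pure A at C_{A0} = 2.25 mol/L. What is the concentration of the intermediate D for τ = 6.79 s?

Solving the coupled first-order balances gives C_D(τ) = [k₁/(k₂−k₁)]·C_{A0}·(e^(−k₁τ) − e^(−k₂τ)).
e^(−k₁τ) = e^(−0.897×6.79) = e^(−6.091) = 0.002264; e^(−k₂τ) = e^(−0.7062) = 0.4935.
C_D = 0.897×2.25/(0.104−0.897) × (0.002264−0.4935) = (-2.545)×(-0.4913) = 1.250 mol/L.

1.25 mol/L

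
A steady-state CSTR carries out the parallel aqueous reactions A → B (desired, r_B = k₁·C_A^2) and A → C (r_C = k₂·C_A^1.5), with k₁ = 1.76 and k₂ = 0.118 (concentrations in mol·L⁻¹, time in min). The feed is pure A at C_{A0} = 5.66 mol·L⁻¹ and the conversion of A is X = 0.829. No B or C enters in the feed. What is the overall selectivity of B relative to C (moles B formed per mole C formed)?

Exit C_A = C_{A0}(1−X) = 5.66×0.171 = 0.9679 mol·L⁻¹.
Rates in a CSTR are evaluated at the outlet concentration: r_B = 1.76×0.9679^2 = 1.649, r_C = 0.118×0.9679^1.5 = 0.1124.
Overall selectivity = C_B/C_C = r_Bτ/(r_Cτ) = r_B/r_C = 14.7.

14.7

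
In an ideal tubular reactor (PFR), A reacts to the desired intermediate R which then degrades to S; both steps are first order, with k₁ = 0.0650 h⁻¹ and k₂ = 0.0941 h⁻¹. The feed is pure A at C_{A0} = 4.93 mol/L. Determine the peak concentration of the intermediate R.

Evaluating C_R at τ_opt = ln(k₂/k₁)/(k₂−k₁) gives C_{R,max}/C_{A0} = (k₁/k₂)^[k₂/(k₂−k₁)].
= (0.0650/0.0941)^(0.0941/(0.0941−0.0650)) = (0.6908)^(3.234) = 0.3023.
C_{R,max} = 0.3023×4.93 = 1.49 mol/L.

1.49 mol/L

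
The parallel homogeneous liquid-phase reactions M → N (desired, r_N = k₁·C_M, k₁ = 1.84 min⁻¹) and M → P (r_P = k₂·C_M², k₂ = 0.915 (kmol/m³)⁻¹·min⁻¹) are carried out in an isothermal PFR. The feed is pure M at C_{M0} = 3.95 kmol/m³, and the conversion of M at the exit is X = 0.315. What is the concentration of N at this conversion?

0.471 kmol/m³

C_M = C_{M0}(1−X) = 2.706 kmol/m³.
Along a PFR/batch, dC_N/dC_M = −r_N/(r_N+r_P) = −k₁/(k₁+k₂·C_M).
Integrating from C_{M0} to C_M: C_N = (1.84/0.915)·ln[(1.84+0.915·3.95)/(1.84+0.915·2.71)] = 2.011·ln(5.454/4.316) = 0.4708 kmol/m³.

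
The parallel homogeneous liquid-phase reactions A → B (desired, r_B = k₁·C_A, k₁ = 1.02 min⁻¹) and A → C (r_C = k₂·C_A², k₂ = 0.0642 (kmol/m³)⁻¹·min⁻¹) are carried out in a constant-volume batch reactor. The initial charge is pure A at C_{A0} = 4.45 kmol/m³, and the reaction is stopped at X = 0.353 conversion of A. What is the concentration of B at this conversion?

C_A = C_{A0}(1−X) = 2.879 kmol/m³.
Along a PFR/batch, dC_B/dC_A = −r_B/(r_B+r_C) = −k₁/(k₁+k₂·C_A).
Integrating from C_{A0} to C_A: C_B = (1.02/0.0642)·ln[(1.02+0.0642·4.45)/(1.02+0.0642·2.88)] = 15.89·ln(1.306/1.205) = 1.277 kmol/m³.

1.28 kmol/m³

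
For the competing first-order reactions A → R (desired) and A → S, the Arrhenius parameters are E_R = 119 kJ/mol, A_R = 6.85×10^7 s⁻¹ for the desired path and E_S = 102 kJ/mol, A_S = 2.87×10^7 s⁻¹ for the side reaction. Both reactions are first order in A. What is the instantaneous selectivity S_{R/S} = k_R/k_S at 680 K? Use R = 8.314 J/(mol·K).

0.118

Since both paths have the same order in A, the concentration cancels and S_{R/S} = k_R/k_S = (A_R/A_S)·exp[(E_S−E_R)/(RT)].
(E_S−E_R)/(RT) = (102−119)×10³/(8.314×680) = -17000/5654 = -3.007.
k_R/k_S = (6.85×10^7/2.87×10^7)·exp(-3.007) = 2.387 × 0.04944 = 0.118.
Since E_R > E_S, raising the temperature improves selectivity toward R.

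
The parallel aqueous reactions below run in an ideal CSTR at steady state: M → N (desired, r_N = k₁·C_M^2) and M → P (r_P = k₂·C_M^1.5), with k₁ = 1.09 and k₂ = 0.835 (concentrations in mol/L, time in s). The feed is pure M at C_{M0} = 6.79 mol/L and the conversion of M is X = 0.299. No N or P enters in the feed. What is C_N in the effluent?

Exit C_M = C_{M0}(1−X) = 6.79×0.701 = 4.760 mol/L.
In a CSTR the entire volume is at exit conditions, so r_N = 1.09×4.760^2 = 24.69 and r_P = 0.835×4.760^1.5 = 8.671.
Fraction of consumed M going to N: r_N/(r_N+r_P) = 0.7401.
C_N = 0.7401·C_{M0}·X = 0.7401×6.79×0.299 = 1.50 mol/L.

1.50 mol/L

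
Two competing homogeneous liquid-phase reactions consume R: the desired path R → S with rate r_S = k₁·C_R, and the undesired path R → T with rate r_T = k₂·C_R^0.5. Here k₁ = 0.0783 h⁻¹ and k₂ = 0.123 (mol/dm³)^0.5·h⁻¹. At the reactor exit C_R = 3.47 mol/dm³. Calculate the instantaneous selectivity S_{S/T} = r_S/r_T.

S_{S/T} = r_S/r_T = (k₁·C_R)/(k₂·C_R^0.5) = (k₁/k₂)·C_R^0.5.
= (0.0783×3.470) / (0.123×3.470^0.5) = 0.2717/0.2291 = 1.19.
Since the desired path is higher order in R, keeping C_R high (PFR or concentrated feed) favours S.

1.19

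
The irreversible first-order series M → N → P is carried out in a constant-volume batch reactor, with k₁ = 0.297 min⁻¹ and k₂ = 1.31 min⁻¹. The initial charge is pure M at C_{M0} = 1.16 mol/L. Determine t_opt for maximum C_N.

For first-order series the maximum of C_N occurs at t_opt = ln(k₂/k₁)/(k₂−k₁).
= ln(1.31/0.297)/(1.31−0.297) = ln(4.411)/1.013 = 1.484/1.013 = 1.47 min.

1.47 min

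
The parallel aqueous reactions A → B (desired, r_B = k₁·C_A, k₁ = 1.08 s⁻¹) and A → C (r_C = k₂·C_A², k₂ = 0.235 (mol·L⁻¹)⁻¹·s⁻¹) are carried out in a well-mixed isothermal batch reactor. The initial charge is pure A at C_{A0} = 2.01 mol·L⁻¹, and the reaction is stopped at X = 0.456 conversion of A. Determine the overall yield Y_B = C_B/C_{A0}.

0.342

C_A = C_{A0}(1−X) = 1.093 mol·L⁻¹.
Along a PFR/batch, dC_B/dC_A = −r_B/(r_B+r_C) = −k₁/(k₁+k₂·C_A).
Integrating from C_{A0} to C_A: C_B = (1.08/0.235)·ln[(1.08+0.235·2.01)/(1.08+0.235·1.09)] = 4.596·ln(1.552/1.337) = 0.6865 mol·L⁻¹.
Y_B = C_B/C_{A0} = 0.6865/2.01 = 0.342.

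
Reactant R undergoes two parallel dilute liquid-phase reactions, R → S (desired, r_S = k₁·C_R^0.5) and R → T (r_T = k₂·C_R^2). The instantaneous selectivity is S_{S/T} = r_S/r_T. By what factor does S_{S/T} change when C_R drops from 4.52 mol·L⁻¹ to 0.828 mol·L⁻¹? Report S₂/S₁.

12.8

S_{S/T} = (k₁/k₂)·C_R^-1.5, so S₂/S₁ = (C_{R,2}/C_{R,1})^-1.5.
= (0.828/4.52)^(-1.5) = (0.1832)^(-1.5) = 12.8.
Selectivity toward S rises as C_R falls — low-concentration operation is favoured.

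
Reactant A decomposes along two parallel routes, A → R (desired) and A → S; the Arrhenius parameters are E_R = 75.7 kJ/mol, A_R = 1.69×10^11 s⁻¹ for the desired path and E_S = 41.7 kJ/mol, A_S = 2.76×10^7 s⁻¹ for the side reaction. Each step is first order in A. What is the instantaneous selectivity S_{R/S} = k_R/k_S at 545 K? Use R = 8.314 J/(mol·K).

3.37

k_R/k_S = (A_R/A_S)·exp[−(E_R−E_S)/(RT)] = (A_R/A_S)·exp[(E_S−E_R)/(RT)].
(E_S−E_R)/(RT) = (41.7−75.7)×10³/(8.314×545) = -34000/4531 = -7.504.
k_R/k_S = (1.69×10^11/2.76×10^7)·exp(-7.504) = 6123 × 5.511×10^-4 = 3.37.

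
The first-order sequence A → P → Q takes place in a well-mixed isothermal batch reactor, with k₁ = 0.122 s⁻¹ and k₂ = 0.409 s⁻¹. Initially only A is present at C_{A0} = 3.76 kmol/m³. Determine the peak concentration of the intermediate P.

0.671 kmol/m³

Evaluating C_P at t_opt = ln(k₂/k₁)/(k₂−k₁) gives C_{P,max}/C_{A0} = (k₁/k₂)^[k₂/(k₂−k₁)].
= (0.122/0.409)^(0.409/(0.409−0.122)) = (0.2983)^(1.425) = 0.1784.
C_{P,max} = 0.1784×3.76 = 0.671 kmol/m³.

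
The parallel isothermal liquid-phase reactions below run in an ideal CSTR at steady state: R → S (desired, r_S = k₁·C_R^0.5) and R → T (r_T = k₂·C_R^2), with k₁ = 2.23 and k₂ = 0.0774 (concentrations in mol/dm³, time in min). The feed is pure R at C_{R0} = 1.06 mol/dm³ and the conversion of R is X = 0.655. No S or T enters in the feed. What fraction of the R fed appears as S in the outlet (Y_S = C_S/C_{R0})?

Exit C_R = C_{R0}(1−X) = 1.06×0.345 = 0.3657 mol/dm³.
A CSTR operates uniformly at the exit composition, giving r_S = 1.349 and r_T = 0.01035 (each k·C_R^n at C_R = 0.3657).
Fraction of consumed R going to S: r_S/(r_S+r_T) = 0.9924.
C_S = 0.9924·C_{R0}·X = 0.9924×1.06×0.655 = 0.689 mol/dm³; Y_S = C_S/C_{R0} = 0.650.

0.650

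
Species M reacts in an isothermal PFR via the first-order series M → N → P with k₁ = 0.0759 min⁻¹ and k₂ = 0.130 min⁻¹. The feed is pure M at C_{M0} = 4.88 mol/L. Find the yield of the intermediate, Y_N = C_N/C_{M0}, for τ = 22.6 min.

Solving the coupled first-order balances gives C_N(τ) = [k₁/(k₂−k₁)]·C_{M0}·(e^(−k₁τ) − e^(−k₂τ)).
e^(−k₁τ) = e^(−0.0759×22.6) = e^(−1.715) = 0.1799; e^(−k₂τ) = e^(−2.938) = 0.05297.
C_N = 0.0759×4.88/(0.130−0.0759) × (0.1799−0.05297) = 6.846×0.1269 = 0.8690 mol/L.
Y_N = C_N/C_{M0} = 0.8690/4.88 = 0.178.

0.178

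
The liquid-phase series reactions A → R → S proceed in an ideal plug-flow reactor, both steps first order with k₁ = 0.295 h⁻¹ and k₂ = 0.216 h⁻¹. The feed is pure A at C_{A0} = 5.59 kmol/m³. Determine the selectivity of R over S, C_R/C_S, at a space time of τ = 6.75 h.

Solving the coupled first-order balances gives C_R(τ) = [k₁/(k₂−k₁)]·C_{A0}·(e^(−k₁τ) − e^(−k₂τ)).
e^(−k₁τ) = e^(−0.295×6.75) = e^(−1.991) = 0.1365; e^(−k₂τ) = e^(−1.458) = 0.2327.
C_R = 0.295×5.59/(0.216−0.295) × (0.1365−0.2327) = (-20.87)×(-0.09618) = 2.008 kmol/m³.
C_A = C_{A0}e^(−k₁τ) = 0.7632 kmol/m³, so C_S = C_{A0}−C_A−C_R = 2.819 kmol/m³; C_R/C_S = 0.712.

0.712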